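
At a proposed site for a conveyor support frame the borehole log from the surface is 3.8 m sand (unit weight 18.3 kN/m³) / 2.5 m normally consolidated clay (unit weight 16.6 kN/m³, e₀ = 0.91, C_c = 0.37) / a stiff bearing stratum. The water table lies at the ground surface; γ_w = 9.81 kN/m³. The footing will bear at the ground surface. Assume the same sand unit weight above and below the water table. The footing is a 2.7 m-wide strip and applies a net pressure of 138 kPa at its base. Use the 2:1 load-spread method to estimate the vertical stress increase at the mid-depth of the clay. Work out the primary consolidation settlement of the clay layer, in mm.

S_c ≈ 164 mm

Mid-depth of clay below the ground surface: z = 3.8 + 2.5/2 = 5.05 m.
Total vertical stress at mid-clay: σ_v = 18.3×3.8 + 16.6×1.25 = 90.29 kPa.
Pore pressure: u = 9.81×(5.05 − 0) = 49.541 kPa.
Initial effective stress: σ'_0 = σ_v − u = 90.29 − 49.541 = 40.749 kPa.
Stress increase at mid-clay by the 2:1 spreading method:
Δσ = qB/(B+z) = 138×2.7/(2.7+5.05) = 48.077 kPa
Final effective stress: σ'_f = σ'_0 + Δσ = 40.749 + 48.077 = 88.826 kPa.
Normally consolidated clay, so the full stress increment lies on the virgin compression line:
S_c = C_c·H/(1+e₀)·log₁₀(σ'_f/σ'_0) = 0.37×2.5/(1+0.91)×log₁₀(88.826/40.749)
    = 0.48429 × 0.33842 = 0.1639 m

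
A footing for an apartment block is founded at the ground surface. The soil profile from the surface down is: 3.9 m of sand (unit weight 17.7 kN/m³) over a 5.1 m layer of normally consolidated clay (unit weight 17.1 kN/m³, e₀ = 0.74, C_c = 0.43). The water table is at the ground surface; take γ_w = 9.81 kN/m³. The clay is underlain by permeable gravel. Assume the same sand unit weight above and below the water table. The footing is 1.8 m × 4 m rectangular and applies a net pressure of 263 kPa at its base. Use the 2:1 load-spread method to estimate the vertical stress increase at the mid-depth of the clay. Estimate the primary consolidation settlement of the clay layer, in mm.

S_c ≈ 201 mm

Mid-depth of clay below the ground surface: z = 3.9 + 5.1/2 = 6.45 m.
Total vertical stress at mid-clay: σ_v = 17.7×3.9 + 17.1×2.55 = 112.64 kPa.
Pore pressure: u = 9.81×(6.45 − 0) = 63.275 kPa.
Initial effective stress: σ'_0 = σ_v − u = 112.64 − 63.275 = 49.365 kPa.
Stress increase at mid-clay by the 2:1 spreading method:
Δσ = qBL/((B+z)(L+z)) = 263×1.8×4/((1.8+6.45)(4+6.45)) = 21.964 kPa
Final effective stress: σ'_f = σ'_0 + Δσ = 49.365 + 21.964 = 71.329 kPa.
Normally consolidated clay, so the full stress increment lies on the virgin compression line:
S_c = C_c·H/(1+e₀)·log₁₀(σ'_f/σ'_0) = 0.43×5.1/(1+0.74)×log₁₀(71.329/49.365)
    = 1.2603 × 0.15985 = 0.2015 m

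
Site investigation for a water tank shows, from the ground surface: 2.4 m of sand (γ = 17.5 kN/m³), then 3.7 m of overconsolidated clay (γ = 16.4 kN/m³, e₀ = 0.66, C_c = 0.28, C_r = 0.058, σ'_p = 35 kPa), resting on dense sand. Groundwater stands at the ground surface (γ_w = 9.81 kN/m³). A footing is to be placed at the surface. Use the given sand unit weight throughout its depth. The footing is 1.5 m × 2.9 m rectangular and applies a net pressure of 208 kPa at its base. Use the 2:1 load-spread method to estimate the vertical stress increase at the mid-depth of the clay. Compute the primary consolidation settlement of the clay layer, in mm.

Mid-depth of clay below the ground surface: z = 2.4 + 3.7/2 = 4.25 m.
Total vertical stress at mid-clay: σ_v = 17.5×2.4 + 16.4×1.85 = 72.34 kPa.
Pore pressure: u = 9.81×(4.25 − 0) = 41.693 kPa.
Initial effective stress: σ'_0 = σ_v − u = 72.34 − 41.693 = 30.647 kPa.
Stress increase at mid-clay by the 2:1 spreading method:
Δσ = qBL/((B+z)(L+z)) = 208×1.5×2.9/((1.5+4.25)(2.9+4.25)) = 22.008 kPa
Final effective stress: σ'_f = 30.647 + 22.008 = 52.655 kPa.
σ'_f = 52.655 > σ'_p = 35 kPa, so the stress path crosses the preconsolidation pressure — recompression up to σ'_p, then virgin compression beyond:
S_c = H/(1+e₀)·[C_r·log₁₀(σ'_p/σ'_0) + C_c·log₁₀(σ'_f/σ'_p)]
    = 3.7/1.66 × [0.058×log₁₀(35/30.647) + 0.28×log₁₀(52.655/35)]
    = 2.2289 × [0.0033454 + 0.049664] = 0.1182 m

S_c ≈ 118 mm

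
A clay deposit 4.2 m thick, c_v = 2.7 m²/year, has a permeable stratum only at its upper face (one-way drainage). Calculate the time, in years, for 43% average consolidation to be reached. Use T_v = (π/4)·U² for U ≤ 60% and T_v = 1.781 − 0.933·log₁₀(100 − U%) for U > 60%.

Drainage path length: H_d = H = 4.2 m (single drainage).
U ≤ 60%: T_v = (π/4)·U² = (π/4)×0.43² = 0.14522.
t = T_v·H_d²/c_v = 0.14522×4.2²/2.7 = 0.9488 years.

t ≈ 0.949 years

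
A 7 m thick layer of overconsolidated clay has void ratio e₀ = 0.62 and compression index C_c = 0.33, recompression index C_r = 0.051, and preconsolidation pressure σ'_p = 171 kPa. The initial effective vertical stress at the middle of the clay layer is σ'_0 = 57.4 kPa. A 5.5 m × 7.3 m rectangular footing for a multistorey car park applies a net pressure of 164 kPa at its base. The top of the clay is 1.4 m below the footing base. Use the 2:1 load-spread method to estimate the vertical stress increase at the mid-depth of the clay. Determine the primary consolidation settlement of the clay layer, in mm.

Mid-depth of clay below the footing base: z = 1.4 + 7/2 = 4.9 m.
Stress increase at mid-clay by the 2:1 spreading method:
Δσ = qBL/((B+z)(L+z)) = 164×5.5×7.3/((5.5+4.9)(7.3+4.9)) = 51.896 kPa
Final effective stress: σ'_f = 57.4 + 51.896 = 109.3 kPa.
σ'_f = 109.3 ≤ σ'_p = 171 kPa, so the clay remains overconsolidated and only the recompression index applies:
S_c = C_r·H/(1+e₀)·log₁₀(σ'_f/σ'_0) = 0.051×7/1.62×log₁₀(109.3/57.4)
    = 0.22037 × 0.27971 = 0.06164 m

S_c ≈ 61.6 mm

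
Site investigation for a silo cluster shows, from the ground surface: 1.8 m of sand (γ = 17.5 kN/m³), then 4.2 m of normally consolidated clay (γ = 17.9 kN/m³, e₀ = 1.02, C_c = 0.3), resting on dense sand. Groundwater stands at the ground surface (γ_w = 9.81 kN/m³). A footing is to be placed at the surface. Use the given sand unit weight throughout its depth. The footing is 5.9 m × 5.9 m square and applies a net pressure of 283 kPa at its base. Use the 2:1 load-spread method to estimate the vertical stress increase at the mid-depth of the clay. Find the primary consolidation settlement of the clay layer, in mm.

S_c ≈ 397 mm

Mid-depth of clay below the ground surface: z = 1.8 + 4.2/2 = 3.9 m.
Total vertical stress at mid-clay: σ_v = 17.5×1.8 + 17.9×2.1 = 69.09 kPa.
Pore pressure: u = 9.81×(3.9 − 0) = 38.259 kPa.
Initial effective stress: σ'_0 = σ_v − u = 69.09 − 38.259 = 30.831 kPa.
Stress increase at mid-clay by the 2:1 spreading method:
Δσ = qBL/((B+z)(L+z)) = 283×5.9×5.9/((5.9+3.9)(5.9+3.9)) = 102.57 kPa
Final effective stress: σ'_f = σ'_0 + Δσ = 30.831 + 102.57 = 133.4 kPa.
Normally consolidated clay, so the full stress increment lies on the virgin compression line:
S_c = C_c·H/(1+e₀)·log₁₀(σ'_f/σ'_0) = 0.3×4.2/(1+1.02)×log₁₀(133.4/30.831)
    = 0.62376 × 0.63617 = 0.3968 m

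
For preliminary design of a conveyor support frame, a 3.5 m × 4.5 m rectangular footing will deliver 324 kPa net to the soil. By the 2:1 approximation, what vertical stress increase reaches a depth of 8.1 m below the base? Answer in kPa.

Δσ_z ≈ 34.9 kPa

By the 2:1 method the load spreads at 1 horizontal : 2 vertical, so at depth z the loaded area has grown by z in each plan dimension:
Δσ = qBL/((B+z)(L+z)) = 324×3.5×4.5/((3.5+8.1)(4.5+8.1)) = 34.914 kPa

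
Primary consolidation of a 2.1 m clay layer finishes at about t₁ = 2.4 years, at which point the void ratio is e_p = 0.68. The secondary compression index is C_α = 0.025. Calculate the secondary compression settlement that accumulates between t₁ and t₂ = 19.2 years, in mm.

Secondary compression: S_s = C_α·H/(1+e_p)·log₁₀(t₂/t₁)
S_s = 0.025×2.1/(1+0.68)×log₁₀(19.2/2.4)
    = 0.03125 × 0.9031 = 0.02822 m

S_s ≈ 28.2 mm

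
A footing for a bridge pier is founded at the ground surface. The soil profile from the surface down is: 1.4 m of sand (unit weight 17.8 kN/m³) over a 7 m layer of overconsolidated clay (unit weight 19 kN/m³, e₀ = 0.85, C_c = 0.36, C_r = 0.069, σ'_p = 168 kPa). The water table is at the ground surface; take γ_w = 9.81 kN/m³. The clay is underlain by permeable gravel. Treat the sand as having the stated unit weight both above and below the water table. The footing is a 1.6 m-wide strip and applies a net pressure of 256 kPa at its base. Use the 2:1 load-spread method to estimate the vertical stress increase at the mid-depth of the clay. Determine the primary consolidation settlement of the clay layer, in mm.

Mid-depth of clay below the ground surface: z = 1.4 + 7/2 = 4.9 m.
Total vertical stress at mid-clay: σ_v = 17.8×1.4 + 19×3.5 = 91.42 kPa.
Pore pressure: u = 9.81×(4.9 − 0) = 48.069 kPa.
Initial effective stress: σ'_0 = σ_v − u = 91.42 − 48.069 = 43.351 kPa.
Stress increase at mid-clay by the 2:1 spreading method:
Δσ = qB/(B+z) = 256×1.6/(1.6+4.9) = 63.015 kPa
Final effective stress: σ'_f = 43.351 + 63.015 = 106.37 kPa.
σ'_f = 106.37 ≤ σ'_p = 168 kPa, so the clay remains overconsolidated and only the recompression index applies:
S_c = C_r·H/(1+e₀)·log₁₀(σ'_f/σ'_0) = 0.069×7/1.85×log₁₀(106.37/43.351)
    = 0.26108 × 0.38982 = 0.1018 m

S_c ≈ 102 mm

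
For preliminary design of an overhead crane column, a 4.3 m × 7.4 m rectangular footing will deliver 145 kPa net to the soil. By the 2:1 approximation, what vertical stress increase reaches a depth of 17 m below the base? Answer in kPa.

Δσ_z ≈ 8.88 kPa

By the 2:1 method the load spreads at 1 horizontal : 2 vertical, so at depth z the loaded area has grown by z in each plan dimension:
Δσ = qBL/((B+z)(L+z)) = 145×4.3×7.4/((4.3+17)(7.4+17)) = 8.8777 kPa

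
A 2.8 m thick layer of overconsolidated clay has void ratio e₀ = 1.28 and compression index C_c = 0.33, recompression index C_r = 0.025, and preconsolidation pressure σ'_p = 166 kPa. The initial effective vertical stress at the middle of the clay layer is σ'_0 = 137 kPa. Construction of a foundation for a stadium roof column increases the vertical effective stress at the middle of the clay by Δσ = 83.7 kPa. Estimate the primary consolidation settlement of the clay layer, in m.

Final effective stress: σ'_f = 137 + 83.7 = 220.7 kPa.
σ'_f = 220.7 > σ'_p = 166 kPa, so the stress path crosses the preconsolidation pressure — recompression up to σ'_p, then virgin compression beyond:
S_c = H/(1+e₀)·[C_r·log₁₀(σ'_p/σ'_0) + C_c·log₁₀(σ'_f/σ'_p)]
    = 2.8/2.28 × [0.025×log₁₀(166/137) + 0.33×log₁₀(220.7/166)]
    = 1.2281 × [0.0020847 + 0.040819] = 0.05269 m

S_c ≈ 0.0527 m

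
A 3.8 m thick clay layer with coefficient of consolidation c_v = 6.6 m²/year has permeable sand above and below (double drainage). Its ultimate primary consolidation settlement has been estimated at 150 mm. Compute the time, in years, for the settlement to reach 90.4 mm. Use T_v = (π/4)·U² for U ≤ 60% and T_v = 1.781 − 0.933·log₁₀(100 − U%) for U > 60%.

Drainage path length: H_d = H/2 = 1.9 m (double drainage).
U = S(t)/S_ult = 90.4/150 = 0.6027.
U > 60%: T_v = 1.781 − 0.933·log₁₀(100 − 60.267) = 0.28899.
t = T_v·H_d²/c_v = 0.28899×1.9²/6.6 = 0.1581 years.

t ≈ 0.158 years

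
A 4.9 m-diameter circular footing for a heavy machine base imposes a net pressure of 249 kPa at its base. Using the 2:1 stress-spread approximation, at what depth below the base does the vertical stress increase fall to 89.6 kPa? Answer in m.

z ≈ 3.27 m

2:1 spreading — at depth z the loaded area has grown by z in each plan dimension:
qD²/(D+z)² = Δσ_z ⇒ z = D(√(q/Δσ_z) − 1) = 4.9×(√(249/89.6) − 1) = 3.268 m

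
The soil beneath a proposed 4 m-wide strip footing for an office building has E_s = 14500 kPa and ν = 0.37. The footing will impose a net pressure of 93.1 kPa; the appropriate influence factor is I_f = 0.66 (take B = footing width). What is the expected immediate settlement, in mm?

S_e ≈ 14.6 mm

Immediate (elastic) settlement: S_e = q·B·(1−ν²)/E_s · I_f.
S_e = 93.1 × 4 × (1 − 0.37²) / 14500 × 0.66
    = 93.1 × 4 × 0.8631 / 14500 × 0.66
    = 0.01463 m = 14.63 mm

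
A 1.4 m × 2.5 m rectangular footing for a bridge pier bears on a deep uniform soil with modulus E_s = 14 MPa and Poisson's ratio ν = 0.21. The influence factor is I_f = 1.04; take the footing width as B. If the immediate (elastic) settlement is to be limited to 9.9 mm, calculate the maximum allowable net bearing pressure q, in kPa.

E_s = 14 MPa = 14000 kPa.
S_e = q·B·(1−ν²)/E_s · I_f  ⇒  q = S_e·E_s / (B·(1−ν²)·I_f).
q = 0.0099 × 14000 / (1.4 × 0.9559 × 1.04) = 99.58 kPa

q ≈ 99.6 kPa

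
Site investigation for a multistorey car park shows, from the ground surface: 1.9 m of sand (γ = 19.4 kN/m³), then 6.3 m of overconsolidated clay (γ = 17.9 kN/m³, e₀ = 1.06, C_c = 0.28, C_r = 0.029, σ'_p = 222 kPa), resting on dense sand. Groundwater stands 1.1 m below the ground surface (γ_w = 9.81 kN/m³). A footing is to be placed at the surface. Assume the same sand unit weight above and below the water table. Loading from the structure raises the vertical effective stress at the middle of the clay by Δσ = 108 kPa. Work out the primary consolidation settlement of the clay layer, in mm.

S_c ≈ 42.1 mm

Mid-depth of clay below the ground surface: z = 1.9 + 6.3/2 = 5.05 m.
Total vertical stress at mid-clay: σ_v = 19.4×1.9 + 17.9×3.15 = 93.245 kPa.
Pore pressure: u = 9.81×(5.05 − 1.1) = 38.75 kPa.
Initial effective stress: σ'_0 = σ_v − u = 93.245 − 38.75 = 54.495 kPa.
Final effective stress: σ'_f = 54.495 + 108 = 162.5 kPa.
σ'_f = 162.5 ≤ σ'_p = 222 kPa, so the clay remains overconsolidated and only the recompression index applies:
S_c = C_r·H/(1+e₀)·log₁₀(σ'_f/σ'_0) = 0.029×6.3/2.06×log₁₀(162.5/54.495)
    = 0.088691 × 0.4745 = 0.04208 m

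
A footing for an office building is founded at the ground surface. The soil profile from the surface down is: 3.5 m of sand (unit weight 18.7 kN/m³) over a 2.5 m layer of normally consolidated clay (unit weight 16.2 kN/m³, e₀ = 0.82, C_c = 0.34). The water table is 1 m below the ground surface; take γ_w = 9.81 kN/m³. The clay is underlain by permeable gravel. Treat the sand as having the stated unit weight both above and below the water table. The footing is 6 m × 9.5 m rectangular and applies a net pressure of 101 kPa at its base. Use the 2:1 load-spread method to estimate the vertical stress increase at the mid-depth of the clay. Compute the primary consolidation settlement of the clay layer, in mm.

S_c ≈ 116 mm

Mid-depth of clay below the ground surface: z = 3.5 + 2.5/2 = 4.75 m.
Total vertical stress at mid-clay: σ_v = 18.7×3.5 + 16.2×1.25 = 85.7 kPa.
Pore pressure: u = 9.81×(4.75 − 1) = 36.788 kPa.
Initial effective stress: σ'_0 = σ_v − u = 85.7 − 36.788 = 48.912 kPa.
Stress increase at mid-clay by the 2:1 spreading method:
Δσ = qBL/((B+z)(L+z)) = 101×6×9.5/((6+4.75)(9.5+4.75)) = 37.581 kPa
Final effective stress: σ'_f = σ'_0 + Δσ = 48.912 + 37.581 = 86.493 kPa.
Normally consolidated clay, so the full stress increment lies on the virgin compression line:
S_c = C_c·H/(1+e₀)·log₁₀(σ'_f/σ'_0) = 0.34×2.5/(1+0.82)×log₁₀(86.493/48.912)
    = 0.46703 × 0.24757 = 0.1156 m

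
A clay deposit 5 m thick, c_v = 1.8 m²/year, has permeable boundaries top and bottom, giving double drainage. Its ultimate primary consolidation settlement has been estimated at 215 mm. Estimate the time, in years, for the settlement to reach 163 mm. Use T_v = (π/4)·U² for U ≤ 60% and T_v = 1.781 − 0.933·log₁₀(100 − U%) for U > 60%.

Drainage path length: H_d = H/2 = 2.5 m (double drainage).
U = S(t)/S_ult = 163/215 = 0.7581.
U > 60%: T_v = 1.781 − 0.933·log₁₀(100 − 75.814) = 0.49013.
t = T_v·H_d²/c_v = 0.49013×2.5²/1.8 = 1.702 years.

t ≈ 1.7 years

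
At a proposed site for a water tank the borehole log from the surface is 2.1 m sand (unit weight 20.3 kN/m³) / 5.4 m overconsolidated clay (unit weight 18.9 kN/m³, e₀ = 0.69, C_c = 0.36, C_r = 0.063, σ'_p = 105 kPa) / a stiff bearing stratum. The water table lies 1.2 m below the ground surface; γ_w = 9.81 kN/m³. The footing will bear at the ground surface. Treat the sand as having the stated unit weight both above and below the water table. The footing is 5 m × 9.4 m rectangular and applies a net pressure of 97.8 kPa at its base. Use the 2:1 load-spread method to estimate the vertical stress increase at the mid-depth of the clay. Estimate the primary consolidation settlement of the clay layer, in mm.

S_c ≈ 39.2 mm

Mid-depth of clay below the ground surface: z = 2.1 + 5.4/2 = 4.8 m.
Total vertical stress at mid-clay: σ_v = 20.3×2.1 + 18.9×2.7 = 93.66 kPa.
Pore pressure: u = 9.81×(4.8 − 1.2) = 35.316 kPa.
Initial effective stress: σ'_0 = σ_v − u = 93.66 − 35.316 = 58.344 kPa.
Stress increase at mid-clay by the 2:1 spreading method:
Δσ = qBL/((B+z)(L+z)) = 97.8×5×9.4/((5+4.8)(9.4+4.8)) = 33.031 kPa
Final effective stress: σ'_f = 58.344 + 33.031 = 91.375 kPa.
σ'_f = 91.375 ≤ σ'_p = 105 kPa, so the clay remains overconsolidated and only the recompression index applies:
S_c = C_r·H/(1+e₀)·log₁₀(σ'_f/σ'_0) = 0.063×5.4/1.69×log₁₀(91.375/58.344)
    = 0.2013 × 0.19483 = 0.03922 m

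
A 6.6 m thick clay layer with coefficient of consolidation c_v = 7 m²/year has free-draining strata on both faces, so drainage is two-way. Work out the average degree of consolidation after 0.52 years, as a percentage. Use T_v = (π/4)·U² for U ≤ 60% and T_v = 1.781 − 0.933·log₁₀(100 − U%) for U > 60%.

U ≈ 64.5 %

Drainage path length: H_d = H/2 = 3.3 m (double drainage).
T_v = c_v·t/H_d² = 7×0.52/3.3² = 0.33425.
T_v = 0.33425 corresponds to the U > 60% branch:
U = 1 − 10^((1.781 − T_v)/0.933)/100 = 0.6447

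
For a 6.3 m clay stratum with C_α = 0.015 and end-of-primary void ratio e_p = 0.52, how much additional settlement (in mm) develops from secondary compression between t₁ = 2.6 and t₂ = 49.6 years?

S_s ≈ 79.6 mm

Secondary compression: S_s = C_α·H/(1+e_p)·log₁₀(t₂/t₁)
S_s = 0.015×6.3/(1+0.52)×log₁₀(49.6/2.6)
    = 0.06217 × 1.281 = 0.07961 m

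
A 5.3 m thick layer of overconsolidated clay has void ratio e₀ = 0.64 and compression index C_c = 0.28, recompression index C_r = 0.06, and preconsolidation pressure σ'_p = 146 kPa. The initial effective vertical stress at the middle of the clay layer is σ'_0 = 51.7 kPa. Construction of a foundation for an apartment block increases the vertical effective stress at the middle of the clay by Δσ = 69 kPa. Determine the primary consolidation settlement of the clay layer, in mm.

Final effective stress: σ'_f = 51.7 + 69 = 120.7 kPa.
σ'_f = 120.7 ≤ σ'_p = 146 kPa, so the clay remains overconsolidated and only the recompression index applies:
S_c = C_r·H/(1+e₀)·log₁₀(σ'_f/σ'_0) = 0.06×5.3/1.64×log₁₀(120.7/51.7)
    = 0.1939 × 0.36822 = 0.0714 m

S_c ≈ 71.4 mm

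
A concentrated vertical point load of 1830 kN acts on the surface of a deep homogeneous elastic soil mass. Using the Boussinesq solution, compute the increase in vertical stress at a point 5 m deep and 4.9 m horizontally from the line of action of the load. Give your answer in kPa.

Δσ_z ≈ 6.5 kPa

Boussinesq vertical stress below a point load on an elastic half-space:
Δσ_z = 3P/(2πz²) · [1 + (r/z)²]^(−5/2)
r/z = 4.9/5 = 0.98; [1+(r/z)²]^(−5/2) = 0.18584.
Δσ_z = 3×1830/(2π×5²) × 0.18584 = 34.95 × 0.18584 = 6.495 kPa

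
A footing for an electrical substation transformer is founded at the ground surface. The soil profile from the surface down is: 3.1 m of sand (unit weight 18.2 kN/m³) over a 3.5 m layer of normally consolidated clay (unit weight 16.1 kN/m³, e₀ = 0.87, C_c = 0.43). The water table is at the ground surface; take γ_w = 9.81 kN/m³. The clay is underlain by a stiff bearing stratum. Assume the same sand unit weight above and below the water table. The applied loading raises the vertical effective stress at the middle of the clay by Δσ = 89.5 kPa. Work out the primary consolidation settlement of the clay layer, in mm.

S_c ≈ 430 mm

Mid-depth of clay below the ground surface: z = 3.1 + 3.5/2 = 4.85 m.
Total vertical stress at mid-clay: σ_v = 18.2×3.1 + 16.1×1.75 = 84.595 kPa.
Pore pressure: u = 9.81×(4.85 − 0) = 47.578 kPa.
Initial effective stress: σ'_0 = σ_v − u = 84.595 − 47.578 = 37.017 kPa.
Final effective stress: σ'_f = σ'_0 + Δσ = 37.017 + 89.5 = 126.52 kPa.
Normally consolidated clay, so the full stress increment lies on the virgin compression line:
S_c = C_c·H/(1+e₀)·log₁₀(σ'_f/σ'_0) = 0.43×3.5/(1+0.87)×log₁₀(126.52/37.017)
    = 0.80481 × 0.53376 = 0.4296 m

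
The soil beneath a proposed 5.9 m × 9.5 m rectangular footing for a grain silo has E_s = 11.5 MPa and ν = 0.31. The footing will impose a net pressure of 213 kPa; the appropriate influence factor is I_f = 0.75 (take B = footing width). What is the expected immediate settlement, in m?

Immediate (elastic) settlement: S_e = q·B·(1−ν²)/E_s · I_f.
E_s = 11.5 MPa = 11500 kPa.
S_e = 213 × 5.9 × (1 − 0.31²) / 11500 × 0.75
    = 213 × 5.9 × 0.9039 / 11500 × 0.75
    = 0.07408 m

S_e ≈ 0.0741 m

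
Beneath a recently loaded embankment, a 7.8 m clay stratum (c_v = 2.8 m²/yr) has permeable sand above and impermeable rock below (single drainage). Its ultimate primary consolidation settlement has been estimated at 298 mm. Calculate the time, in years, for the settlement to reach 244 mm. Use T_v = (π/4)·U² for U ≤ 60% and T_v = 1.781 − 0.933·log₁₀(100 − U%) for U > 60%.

Drainage path length: H_d = H = 7.8 m (single drainage).
U = S(t)/S_ult = 244/298 = 0.8188.
U > 60%: T_v = 1.781 − 0.933·log₁₀(100 − 81.879) = 0.60712.
t = T_v·H_d²/c_v = 0.60712×7.8²/2.8 = 13.19 years.

t ≈ 13.2 years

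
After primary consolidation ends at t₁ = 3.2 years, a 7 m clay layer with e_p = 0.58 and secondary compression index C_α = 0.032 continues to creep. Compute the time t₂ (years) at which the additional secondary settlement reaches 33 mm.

S_s = C_α·H/(1+e_p)·log₁₀(t₂/t₁) ⇒ log₁₀(t₂/t₁) = S_s·(1+e_p)/(C_α·H).
log₁₀(t₂/t₁) = 0.033 × (1+0.58) / (0.032×7) = 0.2328
t₂ = t₁ × 10^0.2328 = 3.2 × 1.709 = 5.469 years

t₂ ≈ 5.47 years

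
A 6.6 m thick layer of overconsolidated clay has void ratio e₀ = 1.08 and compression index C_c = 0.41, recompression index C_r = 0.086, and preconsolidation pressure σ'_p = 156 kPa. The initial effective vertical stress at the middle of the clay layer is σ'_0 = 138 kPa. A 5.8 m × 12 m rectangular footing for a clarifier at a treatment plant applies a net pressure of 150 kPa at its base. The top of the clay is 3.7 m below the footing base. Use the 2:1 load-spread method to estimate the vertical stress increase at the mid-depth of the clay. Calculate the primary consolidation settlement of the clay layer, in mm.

S_c ≈ 98.3 mm

Mid-depth of clay below the footing base: z = 3.7 + 6.6/2 = 7 m.
Stress increase at mid-clay by the 2:1 spreading method:
Δσ = qBL/((B+z)(L+z)) = 150×5.8×12/((5.8+7)(12+7)) = 42.928 kPa
Final effective stress: σ'_f = 138 + 42.928 = 180.93 kPa.
σ'_f = 180.93 > σ'_p = 156 kPa, so the stress path crosses the preconsolidation pressure — recompression up to σ'_p, then virgin compression beyond:
S_c = H/(1+e₀)·[C_r·log₁₀(σ'_p/σ'_0) + C_c·log₁₀(σ'_f/σ'_p)]
    = 6.6/2.08 × [0.086×log₁₀(156/138) + 0.41×log₁₀(180.93/156)]
    = 3.1731 × [0.0045791 + 0.026398] = 0.09829 m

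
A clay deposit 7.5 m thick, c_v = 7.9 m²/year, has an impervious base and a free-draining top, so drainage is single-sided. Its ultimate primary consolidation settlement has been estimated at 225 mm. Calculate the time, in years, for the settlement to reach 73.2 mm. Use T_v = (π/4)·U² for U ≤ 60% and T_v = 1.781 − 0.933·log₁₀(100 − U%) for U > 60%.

t ≈ 0.592 years

Drainage path length: H_d = H = 7.5 m (single drainage).
U = S(t)/S_ult = 73.2/225 = 0.3253.
U ≤ 60%: T_v = (π/4)·U² = (π/4)×0.32533² = 0.083128.
t = T_v·H_d²/c_v = 0.083128×7.5²/7.9 = 0.5919 years.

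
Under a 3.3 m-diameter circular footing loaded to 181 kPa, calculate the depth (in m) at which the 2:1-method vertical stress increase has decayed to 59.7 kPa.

2:1 spreading — at depth z the loaded area has grown by z in each plan dimension:
qD²/(D+z)² = Δσ_z ⇒ z = D(√(q/Δσ_z) − 1) = 3.3×(√(181/59.7) − 1) = 2.446 m

z ≈ 2.45 m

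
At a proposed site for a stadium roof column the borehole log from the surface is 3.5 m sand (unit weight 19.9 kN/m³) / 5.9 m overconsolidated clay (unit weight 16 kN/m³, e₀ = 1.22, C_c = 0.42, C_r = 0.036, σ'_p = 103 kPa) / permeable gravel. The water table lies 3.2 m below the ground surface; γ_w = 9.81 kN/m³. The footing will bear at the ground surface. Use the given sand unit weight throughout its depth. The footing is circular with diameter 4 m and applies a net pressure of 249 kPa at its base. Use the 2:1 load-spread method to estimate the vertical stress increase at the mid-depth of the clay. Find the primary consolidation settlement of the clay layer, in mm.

S_c ≈ 87.9 mm

Mid-depth of clay below the ground surface: z = 3.5 + 5.9/2 = 6.45 m.
Total vertical stress at mid-clay: σ_v = 19.9×3.5 + 16×2.95 = 116.85 kPa.
Pore pressure: u = 9.81×(6.45 − 3.2) = 31.883 kPa.
Initial effective stress: σ'_0 = σ_v − u = 116.85 − 31.883 = 84.967 kPa.
Stress increase at mid-clay by the 2:1 spreading method:
Δσ ≈ qD²/(D+z)² = 249×4²/(4+6.45)² = 36.483 kPa
Final effective stress: σ'_f = 84.967 + 36.483 = 121.45 kPa.
σ'_f = 121.45 > σ'_p = 103 kPa, so the stress path crosses the preconsolidation pressure — recompression up to σ'_p, then virgin compression beyond:
S_c = H/(1+e₀)·[C_r·log₁₀(σ'_p/σ'_0) + C_c·log₁₀(σ'_f/σ'_p)]
    = 5.9/2.22 × [0.036×log₁₀(103/84.967) + 0.42×log₁₀(121.45/103)]
    = 2.6577 × [0.0030091 + 0.030055] = 0.08787 m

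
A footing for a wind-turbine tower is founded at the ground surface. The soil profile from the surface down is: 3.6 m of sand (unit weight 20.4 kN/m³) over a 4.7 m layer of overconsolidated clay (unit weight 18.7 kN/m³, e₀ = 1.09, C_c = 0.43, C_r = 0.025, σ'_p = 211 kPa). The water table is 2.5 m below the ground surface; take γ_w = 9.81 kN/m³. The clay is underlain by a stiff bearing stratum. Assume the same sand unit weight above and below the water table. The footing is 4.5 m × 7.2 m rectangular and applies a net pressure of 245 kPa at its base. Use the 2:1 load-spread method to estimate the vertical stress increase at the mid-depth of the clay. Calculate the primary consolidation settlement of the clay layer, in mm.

Mid-depth of clay below the ground surface: z = 3.6 + 4.7/2 = 5.95 m.
Total vertical stress at mid-clay: σ_v = 20.4×3.6 + 18.7×2.35 = 117.38 kPa.
Pore pressure: u = 9.81×(5.95 − 2.5) = 33.845 kPa.
Initial effective stress: σ'_0 = σ_v − u = 117.38 − 33.845 = 83.535 kPa.
Stress increase at mid-clay by the 2:1 spreading method:
Δσ = qBL/((B+z)(L+z)) = 245×4.5×7.2/((4.5+5.95)(7.2+5.95)) = 57.766 kPa
Final effective stress: σ'_f = 83.535 + 57.766 = 141.3 kPa.
σ'_f = 141.3 ≤ σ'_p = 211 kPa, so the clay remains overconsolidated and only the recompression index applies:
S_c = C_r·H/(1+e₀)·log₁₀(σ'_f/σ'_0) = 0.025×4.7/2.09×log₁₀(141.3/83.535)
    = 0.05622 × 0.22827 = 0.01283 m

S_c ≈ 12.8 mm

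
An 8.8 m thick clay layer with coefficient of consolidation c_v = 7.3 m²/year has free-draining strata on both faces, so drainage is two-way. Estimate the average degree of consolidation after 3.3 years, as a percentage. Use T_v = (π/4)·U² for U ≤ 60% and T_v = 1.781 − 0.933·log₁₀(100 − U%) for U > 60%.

U ≈ 96.2 %

Drainage path length: H_d = H/2 = 4.4 m (double drainage).
T_v = c_v·t/H_d² = 7.3×3.3/4.4² = 1.2443.
T_v = 1.2443 corresponds to the U > 60% branch:
U = 1 − 10^((1.781 − T_v)/0.933)/100 = 0.9624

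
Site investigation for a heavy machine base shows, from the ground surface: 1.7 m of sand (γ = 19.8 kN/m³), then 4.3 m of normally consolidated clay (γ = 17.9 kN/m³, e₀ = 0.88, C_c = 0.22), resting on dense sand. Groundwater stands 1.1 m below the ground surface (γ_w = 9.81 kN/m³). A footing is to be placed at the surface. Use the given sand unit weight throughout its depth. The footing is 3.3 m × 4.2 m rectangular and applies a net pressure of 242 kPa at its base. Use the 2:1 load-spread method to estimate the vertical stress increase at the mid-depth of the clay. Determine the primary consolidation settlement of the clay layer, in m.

S_c ≈ 0.181 m

Mid-depth of clay below the ground surface: z = 1.7 + 4.3/2 = 3.85 m.
Total vertical stress at mid-clay: σ_v = 19.8×1.7 + 17.9×2.15 = 72.145 kPa.
Pore pressure: u = 9.81×(3.85 − 1.1) = 26.978 kPa.
Initial effective stress: σ'_0 = σ_v − u = 72.145 − 26.978 = 45.167 kPa.
Stress increase at mid-clay by the 2:1 spreading method:
Δσ = qBL/((B+z)(L+z)) = 242×3.3×4.2/((3.3+3.85)(4.2+3.85)) = 58.274 kPa
Final effective stress: σ'_f = σ'_0 + Δσ = 45.167 + 58.274 = 103.44 kPa.
Normally consolidated clay, so the full stress increment lies on the virgin compression line:
S_c = C_c·H/(1+e₀)·log₁₀(σ'_f/σ'_0) = 0.22×4.3/(1+0.88)×log₁₀(103.44/45.167)
    = 0.50319 × 0.35987 = 0.1811 m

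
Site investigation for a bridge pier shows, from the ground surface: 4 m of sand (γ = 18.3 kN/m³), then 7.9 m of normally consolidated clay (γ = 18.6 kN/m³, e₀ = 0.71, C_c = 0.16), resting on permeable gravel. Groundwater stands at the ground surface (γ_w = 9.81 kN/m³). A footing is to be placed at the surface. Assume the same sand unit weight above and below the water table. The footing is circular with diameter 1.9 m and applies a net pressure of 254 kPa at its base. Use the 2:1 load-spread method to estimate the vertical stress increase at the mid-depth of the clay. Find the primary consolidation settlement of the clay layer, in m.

Mid-depth of clay below the ground surface: z = 4 + 7.9/2 = 7.95 m.
Total vertical stress at mid-clay: σ_v = 18.3×4 + 18.6×3.95 = 146.67 kPa.
Pore pressure: u = 9.81×(7.95 − 0) = 77.99 kPa.
Initial effective stress: σ'_0 = σ_v − u = 146.67 − 77.99 = 68.68 kPa.
Stress increase at mid-clay by the 2:1 spreading method:
Δσ ≈ qD²/(D+z)² = 254×1.9²/(1.9+7.95)² = 9.4508 kPa
Final effective stress: σ'_f = σ'_0 + Δσ = 68.68 + 9.4508 = 78.131 kPa.
Normally consolidated clay, so the full stress increment lies on the virgin compression line:
S_c = C_c·H/(1+e₀)·log₁₀(σ'_f/σ'_0) = 0.16×7.9/(1+0.71)×log₁₀(78.131/68.68)
    = 0.73918 × 0.055993 = 0.04139 m

S_c ≈ 0.0414 m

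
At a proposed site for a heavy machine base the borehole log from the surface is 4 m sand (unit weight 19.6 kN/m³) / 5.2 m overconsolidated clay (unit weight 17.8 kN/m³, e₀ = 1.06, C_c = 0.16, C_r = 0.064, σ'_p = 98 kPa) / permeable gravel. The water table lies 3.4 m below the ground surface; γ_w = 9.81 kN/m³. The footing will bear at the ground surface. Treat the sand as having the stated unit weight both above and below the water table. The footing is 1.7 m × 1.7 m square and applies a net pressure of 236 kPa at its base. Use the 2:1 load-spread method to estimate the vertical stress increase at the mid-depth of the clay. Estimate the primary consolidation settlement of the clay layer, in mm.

S_c ≈ 12.5 mm

Mid-depth of clay below the ground surface: z = 4 + 5.2/2 = 6.6 m.
Total vertical stress at mid-clay: σ_v = 19.6×4 + 17.8×2.6 = 124.68 kPa.
Pore pressure: u = 9.81×(6.6 − 3.4) = 31.392 kPa.
Initial effective stress: σ'_0 = σ_v − u = 124.68 − 31.392 = 93.288 kPa.
Stress increase at mid-clay by the 2:1 spreading method:
Δσ = qBL/((B+z)(L+z)) = 236×1.7×1.7/((1.7+6.6)(1.7+6.6)) = 9.9004 kPa
Final effective stress: σ'_f = 93.288 + 9.9004 = 103.19 kPa.
σ'_f = 103.19 > σ'_p = 98 kPa, so the stress path crosses the preconsolidation pressure — recompression up to σ'_p, then virgin compression beyond:
S_c = H/(1+e₀)·[C_r·log₁₀(σ'_p/σ'_0) + C_c·log₁₀(σ'_f/σ'_p)]
    = 5.2/2.06 × [0.064×log₁₀(98/93.288) + 0.16×log₁₀(103.19/98)]
    = 2.5243 × [0.0013696 + 0.0035858] = 0.01251 m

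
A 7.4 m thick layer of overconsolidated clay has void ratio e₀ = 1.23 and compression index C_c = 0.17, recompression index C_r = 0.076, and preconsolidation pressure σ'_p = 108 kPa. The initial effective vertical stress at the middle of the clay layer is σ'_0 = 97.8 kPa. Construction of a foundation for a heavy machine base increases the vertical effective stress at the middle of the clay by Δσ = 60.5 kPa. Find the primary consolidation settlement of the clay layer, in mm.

S_c ≈ 105 mm

Final effective stress: σ'_f = 97.8 + 60.5 = 158.3 kPa.
σ'_f = 158.3 > σ'_p = 108 kPa, so the stress path crosses the preconsolidation pressure — recompression up to σ'_p, then virgin compression beyond:
S_c = H/(1+e₀)·[C_r·log₁₀(σ'_p/σ'_0) + C_c·log₁₀(σ'_f/σ'_p)]
    = 7.4/2.23 × [0.076×log₁₀(108/97.8) + 0.17×log₁₀(158.3/108)]
    = 3.3184 × [0.0032745 + 0.02823] = 0.1045 m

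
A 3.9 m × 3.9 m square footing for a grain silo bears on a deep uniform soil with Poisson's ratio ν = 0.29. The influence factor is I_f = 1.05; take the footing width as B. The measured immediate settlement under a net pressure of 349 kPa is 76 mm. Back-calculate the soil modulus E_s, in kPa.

S_e = q·B·(1−ν²)/E_s · I_f  ⇒  E_s = q·B·(1−ν²)·I_f / S_e.
E_s = 349 × 3.9 × 0.9159 × 1.05 / 0.076 = 17220 kPa

E_s ≈ 17200 kPa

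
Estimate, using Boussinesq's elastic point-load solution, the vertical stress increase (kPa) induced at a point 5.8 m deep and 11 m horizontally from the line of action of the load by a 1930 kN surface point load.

Δσ_z ≈ 0.605 kPa

Boussinesq vertical stress below a point load on an elastic half-space:
Δσ_z = 3P/(2πz²) · [1 + (r/z)²]^(−5/2)
r/z = 11/5.8 = 1.8966; [1+(r/z)²]^(−5/2) = 0.022072.
Δσ_z = 3×1930/(2π×5.8²) × 0.022072 = 27.393 × 0.022072 = 0.6046 kPa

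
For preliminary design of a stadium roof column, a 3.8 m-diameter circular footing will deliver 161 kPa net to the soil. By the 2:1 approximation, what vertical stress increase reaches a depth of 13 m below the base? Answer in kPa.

By the 2:1 method the load spreads at 1 horizontal : 2 vertical, so at depth z the loaded area has grown by z in each plan dimension:
Δσ ≈ qD²/(D+z)² = 161×3.8²/(3.8+13)² = 8.2371 kPa

Δσ_z ≈ 8.24 kPa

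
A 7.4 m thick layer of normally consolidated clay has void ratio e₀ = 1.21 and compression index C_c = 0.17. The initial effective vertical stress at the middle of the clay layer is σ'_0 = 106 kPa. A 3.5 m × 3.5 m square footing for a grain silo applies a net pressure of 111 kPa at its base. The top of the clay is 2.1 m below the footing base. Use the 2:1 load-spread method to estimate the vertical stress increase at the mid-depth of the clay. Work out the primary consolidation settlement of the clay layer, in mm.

Mid-depth of clay below the footing base: z = 2.1 + 7.4/2 = 5.8 m.
Stress increase at mid-clay by the 2:1 spreading method:
Δσ = qBL/((B+z)(L+z)) = 111×3.5×3.5/((3.5+5.8)(3.5+5.8)) = 15.721 kPa
Final effective stress: σ'_f = σ'_0 + Δσ = 106 + 15.721 = 121.72 kPa.
Normally consolidated clay, so the full stress increment lies on the virgin compression line:
S_c = C_c·H/(1+e₀)·log₁₀(σ'_f/σ'_0) = 0.17×7.4/(1+1.21)×log₁₀(121.72/106)
    = 0.56923 × 0.060056 = 0.03419 m

S_c ≈ 34.2 mm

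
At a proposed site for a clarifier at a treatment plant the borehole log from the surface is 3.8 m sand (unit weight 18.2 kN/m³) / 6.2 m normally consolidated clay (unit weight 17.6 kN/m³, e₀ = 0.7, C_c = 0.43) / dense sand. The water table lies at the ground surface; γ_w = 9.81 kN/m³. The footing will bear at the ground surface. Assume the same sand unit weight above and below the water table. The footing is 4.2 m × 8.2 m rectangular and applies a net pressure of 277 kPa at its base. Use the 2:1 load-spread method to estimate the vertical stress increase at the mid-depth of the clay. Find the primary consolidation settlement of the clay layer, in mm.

S_c ≈ 477 mm

Mid-depth of clay below the ground surface: z = 3.8 + 6.2/2 = 6.9 m.
Total vertical stress at mid-clay: σ_v = 18.2×3.8 + 17.6×3.1 = 123.72 kPa.
Pore pressure: u = 9.81×(6.9 − 0) = 67.689 kPa.
Initial effective stress: σ'_0 = σ_v − u = 123.72 − 67.689 = 56.031 kPa.
Stress increase at mid-clay by the 2:1 spreading method:
Δσ = qBL/((B+z)(L+z)) = 277×4.2×8.2/((4.2+6.9)(8.2+6.9)) = 56.917 kPa
Final effective stress: σ'_f = σ'_0 + Δσ = 56.031 + 56.917 = 112.95 kPa.
Normally consolidated clay, so the full stress increment lies on the virgin compression line:
S_c = C_c·H/(1+e₀)·log₁₀(σ'_f/σ'_0) = 0.43×6.2/(1+0.7)×log₁₀(112.95/56.031)
    = 1.5682 × 0.30446 = 0.4775 m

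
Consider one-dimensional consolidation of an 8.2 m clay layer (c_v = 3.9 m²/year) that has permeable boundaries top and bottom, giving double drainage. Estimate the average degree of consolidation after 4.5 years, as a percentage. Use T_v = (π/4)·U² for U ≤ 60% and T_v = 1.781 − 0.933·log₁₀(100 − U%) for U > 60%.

Drainage path length: H_d = H/2 = 4.1 m (double drainage).
T_v = c_v·t/H_d² = 3.9×4.5/4.1² = 1.044.
T_v = 1.044 corresponds to the U > 60% branch:
U = 1 − 10^((1.781 − T_v)/0.933)/100 = 0.9384

U ≈ 93.8 %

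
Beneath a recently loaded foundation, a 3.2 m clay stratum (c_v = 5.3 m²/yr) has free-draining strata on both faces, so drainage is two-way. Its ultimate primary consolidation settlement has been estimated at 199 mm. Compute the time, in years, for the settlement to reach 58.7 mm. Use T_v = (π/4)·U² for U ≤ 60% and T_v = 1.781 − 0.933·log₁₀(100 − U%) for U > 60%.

Drainage path length: H_d = H/2 = 1.6 m (double drainage).
U = S(t)/S_ult = 58.7/199 = 0.295.
U ≤ 60%: T_v = (π/4)·U² = (π/4)×0.29497² = 0.068338.
t = T_v·H_d²/c_v = 0.068338×1.6²/5.3 = 0.03301 years.

t ≈ 0.033 years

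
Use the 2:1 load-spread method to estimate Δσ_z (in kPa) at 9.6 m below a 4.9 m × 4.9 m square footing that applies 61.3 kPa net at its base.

By the 2:1 method the load spreads at 1 horizontal : 2 vertical, so at depth z the loaded area has grown by z in each plan dimension:
Δσ = qBL/((B+z)(L+z)) = 61.3×4.9×4.9/((4.9+9.6)(4.9+9.6)) = 7.0003 kPa

Δσ_z ≈ 7 kPa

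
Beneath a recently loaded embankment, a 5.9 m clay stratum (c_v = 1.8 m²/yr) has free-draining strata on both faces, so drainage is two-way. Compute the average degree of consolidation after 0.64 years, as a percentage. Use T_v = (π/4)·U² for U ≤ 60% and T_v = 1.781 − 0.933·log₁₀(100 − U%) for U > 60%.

Drainage path length: H_d = H/2 = 2.95 m (double drainage).
T_v = c_v·t/H_d² = 1.8×0.64/2.95² = 0.13238.
T_v = 0.13238 corresponds to the U ≤ 60% branch:
U = √(4T_v/π) = 0.4106

U ≈ 41.1 %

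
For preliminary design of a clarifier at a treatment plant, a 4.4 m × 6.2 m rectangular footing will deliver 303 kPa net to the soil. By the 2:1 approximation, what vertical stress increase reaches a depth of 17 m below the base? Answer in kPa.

By the 2:1 method the load spreads at 1 horizontal : 2 vertical, so at depth z the loaded area has grown by z in each plan dimension:
Δσ = qBL/((B+z)(L+z)) = 303×4.4×6.2/((4.4+17)(6.2+17)) = 16.649 kPa

Δσ_z ≈ 16.6 kPa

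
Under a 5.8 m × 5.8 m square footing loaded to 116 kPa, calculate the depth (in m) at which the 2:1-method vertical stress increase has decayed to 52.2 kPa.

2:1 spreading — at depth z the loaded area has grown by z in each plan dimension:
qB²/(B+z)² = Δσ_z ⇒ z = B(√(q/Δσ_z) − 1) = 5.8×(√(116/52.2) − 1) = 2.846 m

z ≈ 2.85 m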